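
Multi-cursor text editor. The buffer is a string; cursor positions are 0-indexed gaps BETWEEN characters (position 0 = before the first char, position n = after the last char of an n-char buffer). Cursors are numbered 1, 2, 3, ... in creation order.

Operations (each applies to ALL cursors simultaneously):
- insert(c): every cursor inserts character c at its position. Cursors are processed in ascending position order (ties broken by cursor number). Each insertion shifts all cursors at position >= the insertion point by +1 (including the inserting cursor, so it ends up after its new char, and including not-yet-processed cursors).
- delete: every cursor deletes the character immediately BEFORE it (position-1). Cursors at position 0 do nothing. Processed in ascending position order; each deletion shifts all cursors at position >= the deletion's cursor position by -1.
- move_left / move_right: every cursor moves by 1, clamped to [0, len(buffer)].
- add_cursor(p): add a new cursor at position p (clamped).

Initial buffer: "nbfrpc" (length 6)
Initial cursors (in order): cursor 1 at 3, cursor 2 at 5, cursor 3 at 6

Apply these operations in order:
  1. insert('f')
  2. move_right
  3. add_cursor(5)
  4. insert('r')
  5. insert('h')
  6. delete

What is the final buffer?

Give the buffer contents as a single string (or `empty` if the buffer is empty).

After op 1 (insert('f')): buffer="nbffrpfcf" (len 9), cursors c1@4 c2@7 c3@9, authorship ...1..2.3
After op 2 (move_right): buffer="nbffrpfcf" (len 9), cursors c1@5 c2@8 c3@9, authorship ...1..2.3
After op 3 (add_cursor(5)): buffer="nbffrpfcf" (len 9), cursors c1@5 c4@5 c2@8 c3@9, authorship ...1..2.3
After op 4 (insert('r')): buffer="nbffrrrpfcrfr" (len 13), cursors c1@7 c4@7 c2@11 c3@13, authorship ...1.14.2.233
After op 5 (insert('h')): buffer="nbffrrrhhpfcrhfrh" (len 17), cursors c1@9 c4@9 c2@14 c3@17, authorship ...1.1414.2.22333
After op 6 (delete): buffer="nbffrrrpfcrfr" (len 13), cursors c1@7 c4@7 c2@11 c3@13, authorship ...1.14.2.233

Answer: nbffrrrpfcrfr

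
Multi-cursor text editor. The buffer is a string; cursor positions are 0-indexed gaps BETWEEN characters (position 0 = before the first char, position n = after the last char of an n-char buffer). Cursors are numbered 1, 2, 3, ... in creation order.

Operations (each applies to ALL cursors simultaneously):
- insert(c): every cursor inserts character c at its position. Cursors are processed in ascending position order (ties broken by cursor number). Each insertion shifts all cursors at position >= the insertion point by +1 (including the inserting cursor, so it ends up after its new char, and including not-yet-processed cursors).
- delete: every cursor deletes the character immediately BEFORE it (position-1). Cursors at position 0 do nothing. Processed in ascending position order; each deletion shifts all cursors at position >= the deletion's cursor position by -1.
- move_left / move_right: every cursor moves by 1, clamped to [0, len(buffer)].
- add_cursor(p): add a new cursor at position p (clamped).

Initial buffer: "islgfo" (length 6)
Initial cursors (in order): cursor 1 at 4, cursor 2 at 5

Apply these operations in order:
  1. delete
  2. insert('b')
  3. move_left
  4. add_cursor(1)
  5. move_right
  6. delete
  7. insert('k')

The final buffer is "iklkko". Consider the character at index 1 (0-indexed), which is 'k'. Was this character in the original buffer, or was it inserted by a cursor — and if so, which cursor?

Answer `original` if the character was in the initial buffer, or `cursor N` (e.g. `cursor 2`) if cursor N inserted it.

Answer: cursor 3

Derivation:
After op 1 (delete): buffer="islo" (len 4), cursors c1@3 c2@3, authorship ....
After op 2 (insert('b')): buffer="islbbo" (len 6), cursors c1@5 c2@5, authorship ...12.
After op 3 (move_left): buffer="islbbo" (len 6), cursors c1@4 c2@4, authorship ...12.
After op 4 (add_cursor(1)): buffer="islbbo" (len 6), cursors c3@1 c1@4 c2@4, authorship ...12.
After op 5 (move_right): buffer="islbbo" (len 6), cursors c3@2 c1@5 c2@5, authorship ...12.
After op 6 (delete): buffer="ilo" (len 3), cursors c3@1 c1@2 c2@2, authorship ...
After op 7 (insert('k')): buffer="iklkko" (len 6), cursors c3@2 c1@5 c2@5, authorship .3.12.
Authorship (.=original, N=cursor N): . 3 . 1 2 .
Index 1: author = 3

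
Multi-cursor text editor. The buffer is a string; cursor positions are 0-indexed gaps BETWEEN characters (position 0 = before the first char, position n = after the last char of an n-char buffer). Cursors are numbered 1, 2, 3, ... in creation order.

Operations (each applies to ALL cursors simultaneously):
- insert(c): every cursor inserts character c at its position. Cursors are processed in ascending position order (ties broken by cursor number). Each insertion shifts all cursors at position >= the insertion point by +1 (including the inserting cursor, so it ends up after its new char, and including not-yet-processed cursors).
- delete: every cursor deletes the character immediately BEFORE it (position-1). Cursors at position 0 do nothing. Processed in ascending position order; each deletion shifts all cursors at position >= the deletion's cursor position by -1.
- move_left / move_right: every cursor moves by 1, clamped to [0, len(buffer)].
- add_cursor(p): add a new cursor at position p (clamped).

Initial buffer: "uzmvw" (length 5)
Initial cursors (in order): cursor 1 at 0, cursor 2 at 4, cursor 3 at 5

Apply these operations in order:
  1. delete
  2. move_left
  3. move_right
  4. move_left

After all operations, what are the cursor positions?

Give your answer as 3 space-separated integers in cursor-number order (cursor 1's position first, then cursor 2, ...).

Answer: 0 2 2

Derivation:
After op 1 (delete): buffer="uzm" (len 3), cursors c1@0 c2@3 c3@3, authorship ...
After op 2 (move_left): buffer="uzm" (len 3), cursors c1@0 c2@2 c3@2, authorship ...
After op 3 (move_right): buffer="uzm" (len 3), cursors c1@1 c2@3 c3@3, authorship ...
After op 4 (move_left): buffer="uzm" (len 3), cursors c1@0 c2@2 c3@2, authorship ...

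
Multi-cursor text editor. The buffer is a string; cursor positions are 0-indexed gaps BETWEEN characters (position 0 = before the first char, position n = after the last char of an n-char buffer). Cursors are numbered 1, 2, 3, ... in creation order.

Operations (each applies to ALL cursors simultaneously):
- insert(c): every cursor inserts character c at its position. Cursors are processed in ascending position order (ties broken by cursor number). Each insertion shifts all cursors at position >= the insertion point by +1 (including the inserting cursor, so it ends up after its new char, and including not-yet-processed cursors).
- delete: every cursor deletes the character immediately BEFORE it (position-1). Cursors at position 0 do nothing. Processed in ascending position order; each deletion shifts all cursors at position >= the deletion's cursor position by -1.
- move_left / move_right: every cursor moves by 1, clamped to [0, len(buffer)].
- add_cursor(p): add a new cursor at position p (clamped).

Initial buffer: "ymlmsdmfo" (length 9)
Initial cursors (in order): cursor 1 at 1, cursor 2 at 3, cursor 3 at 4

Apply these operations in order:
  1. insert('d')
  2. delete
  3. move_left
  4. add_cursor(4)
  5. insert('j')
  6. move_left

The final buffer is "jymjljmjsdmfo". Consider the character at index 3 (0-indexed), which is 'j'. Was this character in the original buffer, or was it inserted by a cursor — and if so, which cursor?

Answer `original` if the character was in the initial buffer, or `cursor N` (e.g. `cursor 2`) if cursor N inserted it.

After op 1 (insert('d')): buffer="ydmldmdsdmfo" (len 12), cursors c1@2 c2@5 c3@7, authorship .1..2.3.....
After op 2 (delete): buffer="ymlmsdmfo" (len 9), cursors c1@1 c2@3 c3@4, authorship .........
After op 3 (move_left): buffer="ymlmsdmfo" (len 9), cursors c1@0 c2@2 c3@3, authorship .........
After op 4 (add_cursor(4)): buffer="ymlmsdmfo" (len 9), cursors c1@0 c2@2 c3@3 c4@4, authorship .........
After op 5 (insert('j')): buffer="jymjljmjsdmfo" (len 13), cursors c1@1 c2@4 c3@6 c4@8, authorship 1..2.3.4.....
After op 6 (move_left): buffer="jymjljmjsdmfo" (len 13), cursors c1@0 c2@3 c3@5 c4@7, authorship 1..2.3.4.....
Authorship (.=original, N=cursor N): 1 . . 2 . 3 . 4 . . . . .
Index 3: author = 2

Answer: cursor 2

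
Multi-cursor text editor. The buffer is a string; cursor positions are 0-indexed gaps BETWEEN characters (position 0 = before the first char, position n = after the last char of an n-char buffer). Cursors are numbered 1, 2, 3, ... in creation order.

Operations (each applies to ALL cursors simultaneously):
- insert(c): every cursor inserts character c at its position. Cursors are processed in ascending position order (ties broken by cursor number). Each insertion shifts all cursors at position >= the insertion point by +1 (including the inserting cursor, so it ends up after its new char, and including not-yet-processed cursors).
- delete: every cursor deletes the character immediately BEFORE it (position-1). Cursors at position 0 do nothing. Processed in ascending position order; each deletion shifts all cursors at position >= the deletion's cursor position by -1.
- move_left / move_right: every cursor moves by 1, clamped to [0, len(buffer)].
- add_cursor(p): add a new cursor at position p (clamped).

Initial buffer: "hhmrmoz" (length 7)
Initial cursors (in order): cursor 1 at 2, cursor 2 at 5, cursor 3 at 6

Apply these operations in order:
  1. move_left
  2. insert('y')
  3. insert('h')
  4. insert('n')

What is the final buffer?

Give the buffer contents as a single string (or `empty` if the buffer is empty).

After op 1 (move_left): buffer="hhmrmoz" (len 7), cursors c1@1 c2@4 c3@5, authorship .......
After op 2 (insert('y')): buffer="hyhmrymyoz" (len 10), cursors c1@2 c2@6 c3@8, authorship .1...2.3..
After op 3 (insert('h')): buffer="hyhhmryhmyhoz" (len 13), cursors c1@3 c2@8 c3@11, authorship .11...22.33..
After op 4 (insert('n')): buffer="hyhnhmryhnmyhnoz" (len 16), cursors c1@4 c2@10 c3@14, authorship .111...222.333..

Answer: hyhnhmryhnmyhnoz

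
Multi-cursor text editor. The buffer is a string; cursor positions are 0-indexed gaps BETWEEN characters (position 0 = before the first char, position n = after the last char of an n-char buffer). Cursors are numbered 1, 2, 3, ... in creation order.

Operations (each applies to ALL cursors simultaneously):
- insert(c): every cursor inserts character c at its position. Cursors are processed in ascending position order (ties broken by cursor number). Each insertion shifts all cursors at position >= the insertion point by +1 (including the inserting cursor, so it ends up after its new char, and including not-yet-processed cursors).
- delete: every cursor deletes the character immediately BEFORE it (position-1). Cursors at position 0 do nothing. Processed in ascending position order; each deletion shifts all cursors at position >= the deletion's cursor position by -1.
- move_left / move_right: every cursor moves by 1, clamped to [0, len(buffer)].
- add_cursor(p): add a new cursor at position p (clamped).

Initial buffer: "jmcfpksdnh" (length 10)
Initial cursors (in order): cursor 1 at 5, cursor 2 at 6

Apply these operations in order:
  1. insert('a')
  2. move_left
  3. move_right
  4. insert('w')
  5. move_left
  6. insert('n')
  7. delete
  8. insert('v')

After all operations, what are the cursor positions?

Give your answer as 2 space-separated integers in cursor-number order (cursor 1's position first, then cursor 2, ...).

Answer: 7 11

Derivation:
After op 1 (insert('a')): buffer="jmcfpakasdnh" (len 12), cursors c1@6 c2@8, authorship .....1.2....
After op 2 (move_left): buffer="jmcfpakasdnh" (len 12), cursors c1@5 c2@7, authorship .....1.2....
After op 3 (move_right): buffer="jmcfpakasdnh" (len 12), cursors c1@6 c2@8, authorship .....1.2....
After op 4 (insert('w')): buffer="jmcfpawkawsdnh" (len 14), cursors c1@7 c2@10, authorship .....11.22....
After op 5 (move_left): buffer="jmcfpawkawsdnh" (len 14), cursors c1@6 c2@9, authorship .....11.22....
After op 6 (insert('n')): buffer="jmcfpanwkanwsdnh" (len 16), cursors c1@7 c2@11, authorship .....111.222....
After op 7 (delete): buffer="jmcfpawkawsdnh" (len 14), cursors c1@6 c2@9, authorship .....11.22....
After op 8 (insert('v')): buffer="jmcfpavwkavwsdnh" (len 16), cursors c1@7 c2@11, authorship .....111.222....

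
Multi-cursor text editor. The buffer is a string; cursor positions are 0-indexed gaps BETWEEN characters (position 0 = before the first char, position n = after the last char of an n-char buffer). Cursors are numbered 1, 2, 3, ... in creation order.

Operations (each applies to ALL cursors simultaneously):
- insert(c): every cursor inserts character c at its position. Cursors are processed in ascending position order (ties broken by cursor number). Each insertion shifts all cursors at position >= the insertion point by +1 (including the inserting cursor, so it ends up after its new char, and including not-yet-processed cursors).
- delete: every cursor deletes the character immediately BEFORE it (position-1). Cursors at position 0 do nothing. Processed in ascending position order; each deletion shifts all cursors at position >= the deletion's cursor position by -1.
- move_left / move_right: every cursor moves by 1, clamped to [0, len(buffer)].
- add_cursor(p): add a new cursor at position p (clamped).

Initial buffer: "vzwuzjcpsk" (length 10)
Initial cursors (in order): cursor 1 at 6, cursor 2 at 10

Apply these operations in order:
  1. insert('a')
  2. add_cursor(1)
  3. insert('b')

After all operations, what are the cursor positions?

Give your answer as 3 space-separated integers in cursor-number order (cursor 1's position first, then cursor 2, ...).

Answer: 9 15 2

Derivation:
After op 1 (insert('a')): buffer="vzwuzjacpska" (len 12), cursors c1@7 c2@12, authorship ......1....2
After op 2 (add_cursor(1)): buffer="vzwuzjacpska" (len 12), cursors c3@1 c1@7 c2@12, authorship ......1....2
After op 3 (insert('b')): buffer="vbzwuzjabcpskab" (len 15), cursors c3@2 c1@9 c2@15, authorship .3.....11....22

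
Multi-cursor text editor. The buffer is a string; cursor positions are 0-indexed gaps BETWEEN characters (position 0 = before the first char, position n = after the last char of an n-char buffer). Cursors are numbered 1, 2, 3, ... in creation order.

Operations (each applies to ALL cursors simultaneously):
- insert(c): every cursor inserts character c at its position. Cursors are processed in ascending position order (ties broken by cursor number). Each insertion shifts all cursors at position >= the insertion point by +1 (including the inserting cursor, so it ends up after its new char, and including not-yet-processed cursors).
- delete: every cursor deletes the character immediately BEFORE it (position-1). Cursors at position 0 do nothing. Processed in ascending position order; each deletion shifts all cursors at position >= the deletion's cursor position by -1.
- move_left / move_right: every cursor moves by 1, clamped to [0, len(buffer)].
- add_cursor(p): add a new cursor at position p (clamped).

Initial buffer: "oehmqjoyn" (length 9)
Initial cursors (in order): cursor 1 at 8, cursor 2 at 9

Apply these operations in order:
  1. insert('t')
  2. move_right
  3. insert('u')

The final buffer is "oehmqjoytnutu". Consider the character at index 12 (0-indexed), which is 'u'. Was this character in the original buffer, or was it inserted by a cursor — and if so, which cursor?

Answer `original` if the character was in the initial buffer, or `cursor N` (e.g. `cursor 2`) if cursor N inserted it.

Answer: cursor 2

Derivation:
After op 1 (insert('t')): buffer="oehmqjoytnt" (len 11), cursors c1@9 c2@11, authorship ........1.2
After op 2 (move_right): buffer="oehmqjoytnt" (len 11), cursors c1@10 c2@11, authorship ........1.2
After op 3 (insert('u')): buffer="oehmqjoytnutu" (len 13), cursors c1@11 c2@13, authorship ........1.122
Authorship (.=original, N=cursor N): . . . . . . . . 1 . 1 2 2
Index 12: author = 2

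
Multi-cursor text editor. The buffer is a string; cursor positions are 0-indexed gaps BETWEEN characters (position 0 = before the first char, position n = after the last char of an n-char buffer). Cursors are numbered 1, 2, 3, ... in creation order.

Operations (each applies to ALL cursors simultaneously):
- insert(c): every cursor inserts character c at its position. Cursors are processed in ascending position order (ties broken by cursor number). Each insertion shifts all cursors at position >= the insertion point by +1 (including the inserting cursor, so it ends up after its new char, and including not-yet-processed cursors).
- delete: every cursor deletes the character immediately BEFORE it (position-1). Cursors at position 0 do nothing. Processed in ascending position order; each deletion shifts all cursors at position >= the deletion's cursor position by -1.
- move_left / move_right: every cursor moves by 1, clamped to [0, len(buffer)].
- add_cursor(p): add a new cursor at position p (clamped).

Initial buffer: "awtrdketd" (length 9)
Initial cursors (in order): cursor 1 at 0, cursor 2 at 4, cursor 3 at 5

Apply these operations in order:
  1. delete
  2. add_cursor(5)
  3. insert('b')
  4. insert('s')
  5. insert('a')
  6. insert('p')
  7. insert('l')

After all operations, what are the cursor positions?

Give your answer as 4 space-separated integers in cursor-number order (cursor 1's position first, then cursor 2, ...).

Answer: 5 18 18 25

Derivation:
After op 1 (delete): buffer="awtketd" (len 7), cursors c1@0 c2@3 c3@3, authorship .......
After op 2 (add_cursor(5)): buffer="awtketd" (len 7), cursors c1@0 c2@3 c3@3 c4@5, authorship .......
After op 3 (insert('b')): buffer="bawtbbkebtd" (len 11), cursors c1@1 c2@6 c3@6 c4@9, authorship 1...23..4..
After op 4 (insert('s')): buffer="bsawtbbsskebstd" (len 15), cursors c1@2 c2@9 c3@9 c4@13, authorship 11...2323..44..
After op 5 (insert('a')): buffer="bsaawtbbssaakebsatd" (len 19), cursors c1@3 c2@12 c3@12 c4@17, authorship 111...232323..444..
After op 6 (insert('p')): buffer="bsapawtbbssaappkebsaptd" (len 23), cursors c1@4 c2@15 c3@15 c4@21, authorship 1111...23232323..4444..
After op 7 (insert('l')): buffer="bsaplawtbbssaappllkebsapltd" (len 27), cursors c1@5 c2@18 c3@18 c4@25, authorship 11111...2323232323..44444..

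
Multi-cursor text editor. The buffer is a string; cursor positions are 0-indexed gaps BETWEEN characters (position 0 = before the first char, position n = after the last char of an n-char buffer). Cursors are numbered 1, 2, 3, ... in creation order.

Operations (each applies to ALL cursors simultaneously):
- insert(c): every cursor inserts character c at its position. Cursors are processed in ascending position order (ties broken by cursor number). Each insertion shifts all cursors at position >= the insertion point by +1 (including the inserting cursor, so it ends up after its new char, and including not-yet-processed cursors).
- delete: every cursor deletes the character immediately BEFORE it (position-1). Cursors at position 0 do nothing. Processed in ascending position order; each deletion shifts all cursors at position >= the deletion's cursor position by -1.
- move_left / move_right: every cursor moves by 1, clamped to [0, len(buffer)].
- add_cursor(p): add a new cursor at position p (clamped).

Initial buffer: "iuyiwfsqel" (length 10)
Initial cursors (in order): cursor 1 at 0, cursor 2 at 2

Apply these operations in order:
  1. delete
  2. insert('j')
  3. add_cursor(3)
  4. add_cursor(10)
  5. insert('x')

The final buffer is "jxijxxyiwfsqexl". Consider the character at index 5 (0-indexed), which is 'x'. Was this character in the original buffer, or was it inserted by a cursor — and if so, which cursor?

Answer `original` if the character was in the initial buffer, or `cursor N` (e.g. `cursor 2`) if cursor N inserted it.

Answer: cursor 3

Derivation:
After op 1 (delete): buffer="iyiwfsqel" (len 9), cursors c1@0 c2@1, authorship .........
After op 2 (insert('j')): buffer="jijyiwfsqel" (len 11), cursors c1@1 c2@3, authorship 1.2........
After op 3 (add_cursor(3)): buffer="jijyiwfsqel" (len 11), cursors c1@1 c2@3 c3@3, authorship 1.2........
After op 4 (add_cursor(10)): buffer="jijyiwfsqel" (len 11), cursors c1@1 c2@3 c3@3 c4@10, authorship 1.2........
After op 5 (insert('x')): buffer="jxijxxyiwfsqexl" (len 15), cursors c1@2 c2@6 c3@6 c4@14, authorship 11.223.......4.
Authorship (.=original, N=cursor N): 1 1 . 2 2 3 . . . . . . . 4 .
Index 5: author = 3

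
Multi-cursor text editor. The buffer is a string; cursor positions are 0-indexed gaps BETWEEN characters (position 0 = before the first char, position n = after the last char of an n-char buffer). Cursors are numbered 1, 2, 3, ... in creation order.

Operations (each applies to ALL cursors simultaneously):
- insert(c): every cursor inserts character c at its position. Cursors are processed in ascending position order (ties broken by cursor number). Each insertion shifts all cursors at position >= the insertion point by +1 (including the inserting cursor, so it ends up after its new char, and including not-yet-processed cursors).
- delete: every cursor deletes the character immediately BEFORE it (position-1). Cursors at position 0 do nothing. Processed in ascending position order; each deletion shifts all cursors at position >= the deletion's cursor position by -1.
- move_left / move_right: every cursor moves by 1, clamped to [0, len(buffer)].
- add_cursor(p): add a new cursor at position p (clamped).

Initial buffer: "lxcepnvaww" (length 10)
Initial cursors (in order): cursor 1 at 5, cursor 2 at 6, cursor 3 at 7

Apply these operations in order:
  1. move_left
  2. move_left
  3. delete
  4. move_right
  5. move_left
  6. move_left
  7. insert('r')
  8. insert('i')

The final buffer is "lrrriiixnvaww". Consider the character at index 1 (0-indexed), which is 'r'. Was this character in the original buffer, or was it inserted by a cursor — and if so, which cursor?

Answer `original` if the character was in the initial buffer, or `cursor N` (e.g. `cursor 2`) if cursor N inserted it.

Answer: cursor 1

Derivation:
After op 1 (move_left): buffer="lxcepnvaww" (len 10), cursors c1@4 c2@5 c3@6, authorship ..........
After op 2 (move_left): buffer="lxcepnvaww" (len 10), cursors c1@3 c2@4 c3@5, authorship ..........
After op 3 (delete): buffer="lxnvaww" (len 7), cursors c1@2 c2@2 c3@2, authorship .......
After op 4 (move_right): buffer="lxnvaww" (len 7), cursors c1@3 c2@3 c3@3, authorship .......
After op 5 (move_left): buffer="lxnvaww" (len 7), cursors c1@2 c2@2 c3@2, authorship .......
After op 6 (move_left): buffer="lxnvaww" (len 7), cursors c1@1 c2@1 c3@1, authorship .......
After op 7 (insert('r')): buffer="lrrrxnvaww" (len 10), cursors c1@4 c2@4 c3@4, authorship .123......
After op 8 (insert('i')): buffer="lrrriiixnvaww" (len 13), cursors c1@7 c2@7 c3@7, authorship .123123......
Authorship (.=original, N=cursor N): . 1 2 3 1 2 3 . . . . . .
Index 1: author = 1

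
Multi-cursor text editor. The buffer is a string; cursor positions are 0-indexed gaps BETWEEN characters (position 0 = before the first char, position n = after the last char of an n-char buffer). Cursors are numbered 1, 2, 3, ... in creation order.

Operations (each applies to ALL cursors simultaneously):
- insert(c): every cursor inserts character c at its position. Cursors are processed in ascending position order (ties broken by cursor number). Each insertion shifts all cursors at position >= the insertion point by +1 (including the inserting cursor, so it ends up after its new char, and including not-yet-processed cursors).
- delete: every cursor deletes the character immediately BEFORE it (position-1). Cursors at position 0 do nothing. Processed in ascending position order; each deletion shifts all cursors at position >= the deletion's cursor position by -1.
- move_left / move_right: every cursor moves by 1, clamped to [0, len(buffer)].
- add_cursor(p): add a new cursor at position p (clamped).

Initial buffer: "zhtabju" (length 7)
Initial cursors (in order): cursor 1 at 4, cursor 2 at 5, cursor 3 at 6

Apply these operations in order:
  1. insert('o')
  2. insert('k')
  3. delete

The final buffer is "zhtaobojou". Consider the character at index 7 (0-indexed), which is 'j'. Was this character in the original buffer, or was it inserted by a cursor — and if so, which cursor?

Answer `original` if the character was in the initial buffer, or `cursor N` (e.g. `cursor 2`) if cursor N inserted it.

After op 1 (insert('o')): buffer="zhtaobojou" (len 10), cursors c1@5 c2@7 c3@9, authorship ....1.2.3.
After op 2 (insert('k')): buffer="zhtaokbokjoku" (len 13), cursors c1@6 c2@9 c3@12, authorship ....11.22.33.
After op 3 (delete): buffer="zhtaobojou" (len 10), cursors c1@5 c2@7 c3@9, authorship ....1.2.3.
Authorship (.=original, N=cursor N): . . . . 1 . 2 . 3 .
Index 7: author = original

Answer: original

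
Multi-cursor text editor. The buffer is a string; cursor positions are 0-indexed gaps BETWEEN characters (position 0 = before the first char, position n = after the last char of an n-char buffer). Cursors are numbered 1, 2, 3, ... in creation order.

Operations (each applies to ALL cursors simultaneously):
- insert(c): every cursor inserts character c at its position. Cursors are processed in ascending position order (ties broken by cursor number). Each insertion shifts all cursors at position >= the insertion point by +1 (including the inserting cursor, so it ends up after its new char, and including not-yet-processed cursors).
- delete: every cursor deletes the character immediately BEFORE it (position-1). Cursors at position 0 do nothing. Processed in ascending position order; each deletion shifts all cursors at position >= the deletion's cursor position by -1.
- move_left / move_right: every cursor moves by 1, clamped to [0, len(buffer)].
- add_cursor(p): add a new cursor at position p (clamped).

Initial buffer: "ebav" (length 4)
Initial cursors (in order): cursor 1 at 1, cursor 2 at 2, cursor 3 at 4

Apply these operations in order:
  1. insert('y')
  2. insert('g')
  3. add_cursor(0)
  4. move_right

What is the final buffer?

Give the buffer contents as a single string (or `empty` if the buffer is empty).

Answer: eygbygavyg

Derivation:
After op 1 (insert('y')): buffer="eybyavy" (len 7), cursors c1@2 c2@4 c3@7, authorship .1.2..3
After op 2 (insert('g')): buffer="eygbygavyg" (len 10), cursors c1@3 c2@6 c3@10, authorship .11.22..33
After op 3 (add_cursor(0)): buffer="eygbygavyg" (len 10), cursors c4@0 c1@3 c2@6 c3@10, authorship .11.22..33
After op 4 (move_right): buffer="eygbygavyg" (len 10), cursors c4@1 c1@4 c2@7 c3@10, authorship .11.22..33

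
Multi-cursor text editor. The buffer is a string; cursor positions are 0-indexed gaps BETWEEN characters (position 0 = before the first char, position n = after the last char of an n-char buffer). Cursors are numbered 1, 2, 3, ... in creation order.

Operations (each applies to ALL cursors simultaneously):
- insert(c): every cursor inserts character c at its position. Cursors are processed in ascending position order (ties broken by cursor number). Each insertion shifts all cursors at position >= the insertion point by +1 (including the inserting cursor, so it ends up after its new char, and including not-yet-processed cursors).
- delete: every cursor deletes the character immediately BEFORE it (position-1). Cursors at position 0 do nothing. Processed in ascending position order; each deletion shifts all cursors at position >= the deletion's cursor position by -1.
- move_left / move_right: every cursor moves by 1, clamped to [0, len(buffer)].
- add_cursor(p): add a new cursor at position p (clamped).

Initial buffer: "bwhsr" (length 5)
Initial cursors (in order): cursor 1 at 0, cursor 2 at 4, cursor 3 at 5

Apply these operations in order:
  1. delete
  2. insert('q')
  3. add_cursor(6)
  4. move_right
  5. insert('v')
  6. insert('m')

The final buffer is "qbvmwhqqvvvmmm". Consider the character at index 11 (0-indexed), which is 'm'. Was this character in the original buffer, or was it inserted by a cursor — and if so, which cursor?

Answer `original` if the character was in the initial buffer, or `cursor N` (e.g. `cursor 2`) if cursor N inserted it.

After op 1 (delete): buffer="bwh" (len 3), cursors c1@0 c2@3 c3@3, authorship ...
After op 2 (insert('q')): buffer="qbwhqq" (len 6), cursors c1@1 c2@6 c3@6, authorship 1...23
After op 3 (add_cursor(6)): buffer="qbwhqq" (len 6), cursors c1@1 c2@6 c3@6 c4@6, authorship 1...23
After op 4 (move_right): buffer="qbwhqq" (len 6), cursors c1@2 c2@6 c3@6 c4@6, authorship 1...23
After op 5 (insert('v')): buffer="qbvwhqqvvv" (len 10), cursors c1@3 c2@10 c3@10 c4@10, authorship 1.1..23234
After op 6 (insert('m')): buffer="qbvmwhqqvvvmmm" (len 14), cursors c1@4 c2@14 c3@14 c4@14, authorship 1.11..23234234
Authorship (.=original, N=cursor N): 1 . 1 1 . . 2 3 2 3 4 2 3 4
Index 11: author = 2

Answer: cursor 2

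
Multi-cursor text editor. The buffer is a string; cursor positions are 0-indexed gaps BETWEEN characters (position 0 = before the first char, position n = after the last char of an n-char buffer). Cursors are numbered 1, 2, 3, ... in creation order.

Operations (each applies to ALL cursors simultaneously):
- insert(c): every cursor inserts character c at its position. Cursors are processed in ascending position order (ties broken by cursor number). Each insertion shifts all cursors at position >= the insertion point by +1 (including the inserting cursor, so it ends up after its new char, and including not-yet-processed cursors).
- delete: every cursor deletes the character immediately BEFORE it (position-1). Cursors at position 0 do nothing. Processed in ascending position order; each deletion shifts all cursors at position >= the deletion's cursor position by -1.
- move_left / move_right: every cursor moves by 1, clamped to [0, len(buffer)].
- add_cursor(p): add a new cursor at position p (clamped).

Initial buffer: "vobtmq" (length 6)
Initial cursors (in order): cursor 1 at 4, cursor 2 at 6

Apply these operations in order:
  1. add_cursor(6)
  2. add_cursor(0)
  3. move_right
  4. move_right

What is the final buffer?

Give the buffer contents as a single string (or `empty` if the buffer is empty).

After op 1 (add_cursor(6)): buffer="vobtmq" (len 6), cursors c1@4 c2@6 c3@6, authorship ......
After op 2 (add_cursor(0)): buffer="vobtmq" (len 6), cursors c4@0 c1@4 c2@6 c3@6, authorship ......
After op 3 (move_right): buffer="vobtmq" (len 6), cursors c4@1 c1@5 c2@6 c3@6, authorship ......
After op 4 (move_right): buffer="vobtmq" (len 6), cursors c4@2 c1@6 c2@6 c3@6, authorship ......

Answer: vobtmq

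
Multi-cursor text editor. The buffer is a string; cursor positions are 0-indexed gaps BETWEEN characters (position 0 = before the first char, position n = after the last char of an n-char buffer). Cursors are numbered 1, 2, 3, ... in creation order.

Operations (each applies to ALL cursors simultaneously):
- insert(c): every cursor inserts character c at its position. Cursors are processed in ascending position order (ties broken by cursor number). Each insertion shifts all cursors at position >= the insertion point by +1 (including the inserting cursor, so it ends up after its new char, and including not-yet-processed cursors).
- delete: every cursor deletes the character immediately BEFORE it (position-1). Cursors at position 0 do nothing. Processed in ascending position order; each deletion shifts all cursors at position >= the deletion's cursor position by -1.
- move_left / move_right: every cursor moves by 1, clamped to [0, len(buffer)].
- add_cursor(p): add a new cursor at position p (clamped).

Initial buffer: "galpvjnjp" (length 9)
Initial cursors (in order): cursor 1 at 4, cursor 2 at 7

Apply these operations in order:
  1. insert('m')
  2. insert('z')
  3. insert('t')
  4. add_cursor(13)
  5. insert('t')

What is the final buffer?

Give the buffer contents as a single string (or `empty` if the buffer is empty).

After op 1 (insert('m')): buffer="galpmvjnmjp" (len 11), cursors c1@5 c2@9, authorship ....1...2..
After op 2 (insert('z')): buffer="galpmzvjnmzjp" (len 13), cursors c1@6 c2@11, authorship ....11...22..
After op 3 (insert('t')): buffer="galpmztvjnmztjp" (len 15), cursors c1@7 c2@13, authorship ....111...222..
After op 4 (add_cursor(13)): buffer="galpmztvjnmztjp" (len 15), cursors c1@7 c2@13 c3@13, authorship ....111...222..
After op 5 (insert('t')): buffer="galpmzttvjnmztttjp" (len 18), cursors c1@8 c2@16 c3@16, authorship ....1111...22223..

Answer: galpmzttvjnmztttjp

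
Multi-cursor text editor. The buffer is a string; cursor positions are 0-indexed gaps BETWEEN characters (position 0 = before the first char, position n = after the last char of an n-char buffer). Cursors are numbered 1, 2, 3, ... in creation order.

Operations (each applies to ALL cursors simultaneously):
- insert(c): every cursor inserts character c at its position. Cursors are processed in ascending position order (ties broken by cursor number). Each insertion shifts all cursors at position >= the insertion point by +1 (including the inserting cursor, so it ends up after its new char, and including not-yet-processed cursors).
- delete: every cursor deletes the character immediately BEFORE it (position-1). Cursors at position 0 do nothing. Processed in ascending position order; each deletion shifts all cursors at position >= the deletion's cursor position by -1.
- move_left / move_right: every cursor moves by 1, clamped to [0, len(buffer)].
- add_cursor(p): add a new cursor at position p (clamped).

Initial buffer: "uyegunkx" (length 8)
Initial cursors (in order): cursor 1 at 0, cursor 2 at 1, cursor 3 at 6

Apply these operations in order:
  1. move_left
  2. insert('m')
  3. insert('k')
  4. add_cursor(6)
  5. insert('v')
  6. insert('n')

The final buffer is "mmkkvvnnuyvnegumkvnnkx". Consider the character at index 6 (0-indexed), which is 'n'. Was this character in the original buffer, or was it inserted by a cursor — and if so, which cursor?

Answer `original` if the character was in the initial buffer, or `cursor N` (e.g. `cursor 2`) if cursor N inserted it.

Answer: cursor 1

Derivation:
After op 1 (move_left): buffer="uyegunkx" (len 8), cursors c1@0 c2@0 c3@5, authorship ........
After op 2 (insert('m')): buffer="mmuyegumnkx" (len 11), cursors c1@2 c2@2 c3@8, authorship 12.....3...
After op 3 (insert('k')): buffer="mmkkuyegumknkx" (len 14), cursors c1@4 c2@4 c3@11, authorship 1212.....33...
After op 4 (add_cursor(6)): buffer="mmkkuyegumknkx" (len 14), cursors c1@4 c2@4 c4@6 c3@11, authorship 1212.....33...
After op 5 (insert('v')): buffer="mmkkvvuyvegumkvnkx" (len 18), cursors c1@6 c2@6 c4@9 c3@15, authorship 121212..4...333...
After op 6 (insert('n')): buffer="mmkkvvnnuyvnegumkvnnkx" (len 22), cursors c1@8 c2@8 c4@12 c3@19, authorship 12121212..44...3333...
Authorship (.=original, N=cursor N): 1 2 1 2 1 2 1 2 . . 4 4 . . . 3 3 3 3 . . .
Index 6: author = 1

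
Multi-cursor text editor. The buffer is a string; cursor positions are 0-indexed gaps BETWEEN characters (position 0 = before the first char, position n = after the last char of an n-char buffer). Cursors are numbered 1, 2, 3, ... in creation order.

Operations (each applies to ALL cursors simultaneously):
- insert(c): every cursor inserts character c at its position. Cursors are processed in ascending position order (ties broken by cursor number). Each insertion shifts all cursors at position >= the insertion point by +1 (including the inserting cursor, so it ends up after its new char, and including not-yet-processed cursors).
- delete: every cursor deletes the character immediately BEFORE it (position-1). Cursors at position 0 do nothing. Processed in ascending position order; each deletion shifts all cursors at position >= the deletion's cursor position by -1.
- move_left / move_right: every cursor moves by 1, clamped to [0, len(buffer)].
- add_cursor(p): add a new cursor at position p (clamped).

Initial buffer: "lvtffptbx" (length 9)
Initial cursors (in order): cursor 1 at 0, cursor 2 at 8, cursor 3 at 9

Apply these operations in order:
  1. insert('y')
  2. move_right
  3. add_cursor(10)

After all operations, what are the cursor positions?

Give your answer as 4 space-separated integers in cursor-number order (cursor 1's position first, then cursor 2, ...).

After op 1 (insert('y')): buffer="ylvtffptbyxy" (len 12), cursors c1@1 c2@10 c3@12, authorship 1........2.3
After op 2 (move_right): buffer="ylvtffptbyxy" (len 12), cursors c1@2 c2@11 c3@12, authorship 1........2.3
After op 3 (add_cursor(10)): buffer="ylvtffptbyxy" (len 12), cursors c1@2 c4@10 c2@11 c3@12, authorship 1........2.3

Answer: 2 11 12 10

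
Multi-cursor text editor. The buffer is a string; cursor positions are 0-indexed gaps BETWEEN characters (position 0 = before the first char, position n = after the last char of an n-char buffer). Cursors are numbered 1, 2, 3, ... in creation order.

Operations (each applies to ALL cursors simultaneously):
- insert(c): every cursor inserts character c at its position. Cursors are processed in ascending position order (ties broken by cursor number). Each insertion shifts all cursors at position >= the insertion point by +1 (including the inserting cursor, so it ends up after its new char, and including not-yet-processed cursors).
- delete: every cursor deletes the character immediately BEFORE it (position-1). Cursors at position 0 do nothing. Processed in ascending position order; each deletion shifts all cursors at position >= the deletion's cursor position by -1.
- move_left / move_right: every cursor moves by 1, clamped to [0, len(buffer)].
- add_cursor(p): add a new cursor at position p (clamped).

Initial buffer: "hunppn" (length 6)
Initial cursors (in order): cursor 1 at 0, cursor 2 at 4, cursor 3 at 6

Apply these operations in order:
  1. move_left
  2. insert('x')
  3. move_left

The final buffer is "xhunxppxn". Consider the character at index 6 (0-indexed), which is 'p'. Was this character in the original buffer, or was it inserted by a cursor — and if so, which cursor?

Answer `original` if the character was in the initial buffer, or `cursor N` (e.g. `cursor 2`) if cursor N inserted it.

Answer: original

Derivation:
After op 1 (move_left): buffer="hunppn" (len 6), cursors c1@0 c2@3 c3@5, authorship ......
After op 2 (insert('x')): buffer="xhunxppxn" (len 9), cursors c1@1 c2@5 c3@8, authorship 1...2..3.
After op 3 (move_left): buffer="xhunxppxn" (len 9), cursors c1@0 c2@4 c3@7, authorship 1...2..3.
Authorship (.=original, N=cursor N): 1 . . . 2 . . 3 .
Index 6: author = original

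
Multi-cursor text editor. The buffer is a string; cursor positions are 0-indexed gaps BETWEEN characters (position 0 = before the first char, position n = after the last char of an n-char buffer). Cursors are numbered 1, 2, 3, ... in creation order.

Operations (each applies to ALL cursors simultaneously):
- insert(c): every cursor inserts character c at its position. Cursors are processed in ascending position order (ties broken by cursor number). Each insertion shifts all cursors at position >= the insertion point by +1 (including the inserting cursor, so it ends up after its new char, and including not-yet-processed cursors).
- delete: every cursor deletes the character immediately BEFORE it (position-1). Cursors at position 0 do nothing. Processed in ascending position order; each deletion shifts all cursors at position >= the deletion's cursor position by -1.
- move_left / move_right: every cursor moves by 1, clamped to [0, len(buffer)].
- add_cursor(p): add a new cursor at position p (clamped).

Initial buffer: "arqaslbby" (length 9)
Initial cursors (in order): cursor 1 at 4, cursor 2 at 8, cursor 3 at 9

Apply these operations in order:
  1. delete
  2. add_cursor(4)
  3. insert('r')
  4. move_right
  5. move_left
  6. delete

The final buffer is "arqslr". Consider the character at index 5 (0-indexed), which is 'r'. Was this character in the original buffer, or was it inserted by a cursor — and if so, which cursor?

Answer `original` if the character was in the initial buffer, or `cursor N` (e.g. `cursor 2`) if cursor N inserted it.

Answer: cursor 3

Derivation:
After op 1 (delete): buffer="arqslb" (len 6), cursors c1@3 c2@6 c3@6, authorship ......
After op 2 (add_cursor(4)): buffer="arqslb" (len 6), cursors c1@3 c4@4 c2@6 c3@6, authorship ......
After op 3 (insert('r')): buffer="arqrsrlbrr" (len 10), cursors c1@4 c4@6 c2@10 c3@10, authorship ...1.4..23
After op 4 (move_right): buffer="arqrsrlbrr" (len 10), cursors c1@5 c4@7 c2@10 c3@10, authorship ...1.4..23
After op 5 (move_left): buffer="arqrsrlbrr" (len 10), cursors c1@4 c4@6 c2@9 c3@9, authorship ...1.4..23
After op 6 (delete): buffer="arqslr" (len 6), cursors c1@3 c4@4 c2@5 c3@5, authorship .....3
Authorship (.=original, N=cursor N): . . . . . 3
Index 5: author = 3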